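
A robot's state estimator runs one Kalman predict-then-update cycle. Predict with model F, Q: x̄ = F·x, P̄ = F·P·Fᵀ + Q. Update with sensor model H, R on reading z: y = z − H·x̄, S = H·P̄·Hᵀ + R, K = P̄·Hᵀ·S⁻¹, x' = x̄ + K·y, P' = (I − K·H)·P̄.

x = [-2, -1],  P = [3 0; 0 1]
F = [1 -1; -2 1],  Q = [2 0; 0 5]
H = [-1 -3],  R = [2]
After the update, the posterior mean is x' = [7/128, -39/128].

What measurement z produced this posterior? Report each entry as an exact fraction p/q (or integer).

z = [1]

x̄ = F·x = [-1, 3]
P̄ = F·P·Fᵀ + Q = [6 -7; -7 18]
S = H·P̄·Hᵀ + R = [128]
K = P̄·Hᵀ·S⁻¹ = [15/128; -47/128]
x' − x̄ = [135/128, -423/128] = K·y
y = (KᵀK)⁻¹·Kᵀ·(x' − x̄) = [9]
z = y + H·x̄ = [9] + [-8] = [1]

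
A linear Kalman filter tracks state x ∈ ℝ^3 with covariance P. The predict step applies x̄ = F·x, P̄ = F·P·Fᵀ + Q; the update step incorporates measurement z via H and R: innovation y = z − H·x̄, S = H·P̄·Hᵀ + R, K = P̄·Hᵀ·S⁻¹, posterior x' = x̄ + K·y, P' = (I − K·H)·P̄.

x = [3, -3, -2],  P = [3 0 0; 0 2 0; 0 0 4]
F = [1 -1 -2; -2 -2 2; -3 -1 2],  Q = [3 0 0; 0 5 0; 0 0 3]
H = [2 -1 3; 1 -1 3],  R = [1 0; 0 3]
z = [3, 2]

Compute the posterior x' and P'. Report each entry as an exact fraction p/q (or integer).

x̄ = F·x = [10, -4, -10]
P̄ = F·P·Fᵀ + Q = [24 -18 -23; -18 41 38; -23 38 48]
y = z − H·x̄ = [9, 18]
S = H·P̄·Hᵀ + R = [138 140; 140 170]
K = P̄·Hᵀ·S⁻¹ = [327/386 -1653/1930; -141/386 241/386; -71/193 1527/1930]
x' = x̄ + K·y = [4261/1930, 1525/386, 898/965]
P' = (I − K·H)·P̄ = [3297/965 -432/193 -5291/1930; -432/193 3894/193 3125/386; -5291/1930 3125/386 8499/1930]

x' = [4261/1930, 1525/386, 898/965]
P' = [3297/965 -432/193 -5291/1930; -432/193 3894/193 3125/386; -5291/1930 3125/386 8499/1930]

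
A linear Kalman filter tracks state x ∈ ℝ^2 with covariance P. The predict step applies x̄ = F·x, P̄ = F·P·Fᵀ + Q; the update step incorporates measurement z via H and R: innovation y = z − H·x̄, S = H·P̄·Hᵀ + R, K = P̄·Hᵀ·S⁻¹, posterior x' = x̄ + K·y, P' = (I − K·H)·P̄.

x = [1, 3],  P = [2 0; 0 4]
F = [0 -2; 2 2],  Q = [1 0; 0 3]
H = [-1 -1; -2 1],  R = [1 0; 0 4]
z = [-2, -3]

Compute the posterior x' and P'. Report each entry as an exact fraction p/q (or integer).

x̄ = F·x = [-6, 8]
P̄ = F·P·Fᵀ + Q = [17 -16; -16 27]
y = z − H·x̄ = [0, -23]
S = H·P̄·Hᵀ + R = [13 -9; -9 163]
K = P̄·Hᵀ·S⁻¹ = [-613/2038 -659/2038; -631/1019 334/1019]
x' = x̄ + K·y = [2929/2038, 470/1019]
P' = (I − K·H)·P̄ = [1083/2038 -235/1019; -235/1019 866/1019]

x' = [2929/2038, 470/1019]
P' = [1083/2038 -235/1019; -235/1019 866/1019]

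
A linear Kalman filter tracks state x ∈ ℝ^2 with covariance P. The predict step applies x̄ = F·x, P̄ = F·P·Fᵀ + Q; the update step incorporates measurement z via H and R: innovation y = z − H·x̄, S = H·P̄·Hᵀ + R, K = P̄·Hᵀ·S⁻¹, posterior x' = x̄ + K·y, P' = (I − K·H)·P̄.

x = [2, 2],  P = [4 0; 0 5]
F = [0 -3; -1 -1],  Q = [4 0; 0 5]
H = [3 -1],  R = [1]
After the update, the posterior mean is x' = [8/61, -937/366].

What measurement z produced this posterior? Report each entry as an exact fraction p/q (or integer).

x̄ = F·x = [-6, -4]
P̄ = F·P·Fᵀ + Q = [49 15; 15 14]
S = H·P̄·Hᵀ + R = [366]
K = P̄·Hᵀ·S⁻¹ = [22/61; 31/366]
x' − x̄ = [374/61, 527/366] = K·y
y = (KᵀK)⁻¹·Kᵀ·(x' − x̄) = [17]
z = y + H·x̄ = [17] + [-14] = [3]

z = [3]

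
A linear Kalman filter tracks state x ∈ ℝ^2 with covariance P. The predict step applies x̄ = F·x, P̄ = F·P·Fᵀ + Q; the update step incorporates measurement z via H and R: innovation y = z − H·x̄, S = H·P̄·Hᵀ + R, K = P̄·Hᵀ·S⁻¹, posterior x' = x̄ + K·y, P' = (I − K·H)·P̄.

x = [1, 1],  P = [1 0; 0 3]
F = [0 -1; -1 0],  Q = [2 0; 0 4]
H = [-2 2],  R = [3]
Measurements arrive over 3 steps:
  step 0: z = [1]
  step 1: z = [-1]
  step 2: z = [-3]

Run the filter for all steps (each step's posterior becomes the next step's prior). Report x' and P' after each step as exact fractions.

step 0: x' = [-53/43, -33/43], P' = [115/43 100/43; 100/43 115/43]
step 1: x' = [1373/1281, 857/1281], P' = [5039/1281 4736/1281; 4736/1281 5297/1281]
step 2: x' = [-435/1409, -7177/4227], P' = [22549/4227 21508/4227; 21508/4227 23317/4227]

step 0: x̄ = F·x = [-1, -1]
step 0: P̄ = F·P·Fᵀ + Q = [5 0; 0 5]
step 0: y = z − H·x̄ = [1]
step 0: S = H·P̄·Hᵀ + R = [43]
step 0: K = P̄·Hᵀ·S⁻¹ = [-10/43; 10/43]
step 0: x' = x̄ + K·y = [-53/43, -33/43]
step 0: P' = (I − K·H)·P̄ = [115/43 100/43; 100/43 115/43]
step 1: x̄ = F·x = [33/43, 53/43]
step 1: P̄ = F·P·Fᵀ + Q = [201/43 100/43; 100/43 287/43]
step 1: y = z − H·x̄ = [-83/43]
step 1: S = H·P̄·Hᵀ + R = [1281/43]
step 1: K = P̄·Hᵀ·S⁻¹ = [-202/1281; 374/1281]
step 1: x' = x̄ + K·y = [1373/1281, 857/1281]
step 1: P' = (I − K·H)·P̄ = [5039/1281 4736/1281; 4736/1281 5297/1281]
step 2: x̄ = F·x = [-857/1281, -1373/1281]
step 2: P̄ = F·P·Fᵀ + Q = [7859/1281 4736/1281; 4736/1281 10163/1281]
step 2: y = z − H·x̄ = [-937/427]
step 2: S = H·P̄·Hᵀ + R = [12681/427]
step 2: K = P̄·Hᵀ·S⁻¹ = [-694/4227; 402/1409]
step 2: x' = x̄ + K·y = [-435/1409, -7177/4227]
step 2: P' = (I − K·H)·P̄ = [22549/4227 21508/4227; 21508/4227 23317/4227]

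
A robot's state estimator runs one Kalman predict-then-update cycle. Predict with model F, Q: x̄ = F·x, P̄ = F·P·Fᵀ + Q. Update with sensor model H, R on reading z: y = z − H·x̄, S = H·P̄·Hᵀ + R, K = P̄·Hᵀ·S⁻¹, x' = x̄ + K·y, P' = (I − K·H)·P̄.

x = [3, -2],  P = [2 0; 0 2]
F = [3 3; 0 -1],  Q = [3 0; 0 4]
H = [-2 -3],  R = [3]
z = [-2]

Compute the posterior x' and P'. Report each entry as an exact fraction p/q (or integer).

x̄ = F·x = [3, 2]
P̄ = F·P·Fᵀ + Q = [39 -6; -6 6]
y = z − H·x̄ = [10]
S = H·P̄·Hᵀ + R = [141]
K = P̄·Hᵀ·S⁻¹ = [-20/47; -2/47]
x' = x̄ + K·y = [-59/47, 74/47]
P' = (I − K·H)·P̄ = [633/47 -402/47; -402/47 270/47]

x' = [-59/47, 74/47]
P' = [633/47 -402/47; -402/47 270/47]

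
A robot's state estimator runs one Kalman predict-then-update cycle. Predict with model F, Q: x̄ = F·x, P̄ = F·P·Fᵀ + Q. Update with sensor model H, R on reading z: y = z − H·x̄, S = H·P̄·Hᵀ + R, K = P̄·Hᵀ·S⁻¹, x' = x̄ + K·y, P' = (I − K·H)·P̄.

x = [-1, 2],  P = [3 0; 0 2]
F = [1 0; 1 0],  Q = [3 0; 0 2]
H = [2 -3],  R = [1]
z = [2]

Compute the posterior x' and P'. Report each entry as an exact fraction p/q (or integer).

x̄ = F·x = [-1, -1]
P̄ = F·P·Fᵀ + Q = [6 3; 3 5]
y = z − H·x̄ = [1]
S = H·P̄·Hᵀ + R = [34]
K = P̄·Hᵀ·S⁻¹ = [3/34; -9/34]
x' = x̄ + K·y = [-31/34, -43/34]
P' = (I − K·H)·P̄ = [195/34 129/34; 129/34 89/34]

x' = [-31/34, -43/34]
P' = [195/34 129/34; 129/34 89/34]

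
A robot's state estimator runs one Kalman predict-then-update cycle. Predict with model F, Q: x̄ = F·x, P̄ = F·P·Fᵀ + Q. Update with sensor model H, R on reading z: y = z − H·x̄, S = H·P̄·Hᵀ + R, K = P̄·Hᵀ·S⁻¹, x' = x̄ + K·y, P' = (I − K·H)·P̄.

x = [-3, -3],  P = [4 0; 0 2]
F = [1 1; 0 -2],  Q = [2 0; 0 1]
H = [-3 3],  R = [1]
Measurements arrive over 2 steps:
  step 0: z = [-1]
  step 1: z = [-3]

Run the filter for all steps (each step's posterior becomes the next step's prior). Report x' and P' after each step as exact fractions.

step 0: x' = [-12/113, -87/226], P' = [256/113 250/113; 250/113 513/226]
step 1: x' = [52593/79489, -26385/79489], P' = [63722/79489 59219/79489; 59219/79489 63523/79489]

step 0: x̄ = F·x = [-6, 6]
step 0: P̄ = F·P·Fᵀ + Q = [8 -4; -4 9]
step 0: y = z − H·x̄ = [-37]
step 0: S = H·P̄·Hᵀ + R = [226]
step 0: K = P̄·Hᵀ·S⁻¹ = [-18/113; 39/226]
step 0: x' = x̄ + K·y = [-12/113, -87/226]
step 0: P' = (I − K·H)·P̄ = [256/113 250/113; 250/113 513/226]
step 1: x̄ = F·x = [-111/226, 87/113]
step 1: P̄ = F·P·Fᵀ + Q = [2477/226 -1013/113; -1013/113 1139/113]
step 1: y = z − H·x̄ = [-1533/226]
step 1: S = H·P̄·Hᵀ + R = [79489/226]
step 1: K = P̄·Hᵀ·S⁻¹ = [-13509/79489; 12912/79489]
step 1: x' = x̄ + K·y = [52593/79489, -26385/79489]
step 1: P' = (I − K·H)·P̄ = [63722/79489 59219/79489; 59219/79489 63523/79489]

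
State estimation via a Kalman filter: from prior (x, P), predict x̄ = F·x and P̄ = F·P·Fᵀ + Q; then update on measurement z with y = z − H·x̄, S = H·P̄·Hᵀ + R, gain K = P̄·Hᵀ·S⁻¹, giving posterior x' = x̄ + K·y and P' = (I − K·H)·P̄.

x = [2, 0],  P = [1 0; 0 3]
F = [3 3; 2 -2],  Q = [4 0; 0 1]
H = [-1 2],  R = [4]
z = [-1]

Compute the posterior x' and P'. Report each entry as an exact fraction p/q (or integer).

x̄ = F·x = [6, 4]
P̄ = F·P·Fᵀ + Q = [40 -12; -12 17]
y = z − H·x̄ = [-3]
S = H·P̄·Hᵀ + R = [160]
K = P̄·Hᵀ·S⁻¹ = [-2/5; 23/80]
x' = x̄ + K·y = [36/5, 251/80]
P' = (I − K·H)·P̄ = [72/5 32/5; 32/5 151/40]

x' = [36/5, 251/80]
P' = [72/5 32/5; 32/5 151/40]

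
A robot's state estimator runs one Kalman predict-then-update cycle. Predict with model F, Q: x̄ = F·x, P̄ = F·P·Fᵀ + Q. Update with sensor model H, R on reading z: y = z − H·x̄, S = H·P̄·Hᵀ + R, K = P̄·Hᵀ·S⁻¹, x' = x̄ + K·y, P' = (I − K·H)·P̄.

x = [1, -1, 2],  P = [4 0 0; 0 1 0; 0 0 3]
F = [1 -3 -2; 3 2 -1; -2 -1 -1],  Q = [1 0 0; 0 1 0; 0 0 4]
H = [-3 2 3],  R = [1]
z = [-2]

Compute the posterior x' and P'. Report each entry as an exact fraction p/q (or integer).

x̄ = F·x = [0, -1, -3]
P̄ = F·P·Fᵀ + Q = [26 12 1; 12 44 -23; 1 -23 24]
y = z − H·x̄ = [9]
S = H·P̄·Hᵀ + R = [189]
K = P̄·Hᵀ·S⁻¹ = [-17/63; -17/189; 23/189]
x' = x̄ + K·y = [-17/7, -38/21, -40/21]
P' = (I − K·H)·P̄ = [257/21 467/63 454/63; 467/63 8027/189 -3956/189; 454/63 -3956/189 4007/189]

x' = [-17/7, -38/21, -40/21]
P' = [257/21 467/63 454/63; 467/63 8027/189 -3956/189; 454/63 -3956/189 4007/189]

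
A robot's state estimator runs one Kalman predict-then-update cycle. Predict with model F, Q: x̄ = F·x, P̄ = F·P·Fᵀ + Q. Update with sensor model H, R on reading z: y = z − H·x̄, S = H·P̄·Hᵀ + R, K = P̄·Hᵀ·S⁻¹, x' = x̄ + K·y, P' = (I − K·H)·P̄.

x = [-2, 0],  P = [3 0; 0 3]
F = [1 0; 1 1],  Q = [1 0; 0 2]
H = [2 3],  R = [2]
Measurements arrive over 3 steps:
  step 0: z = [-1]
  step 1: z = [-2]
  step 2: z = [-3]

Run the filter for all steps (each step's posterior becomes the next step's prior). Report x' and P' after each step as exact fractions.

step 0: x̄ = F·x = [-2, -2]
step 0: P̄ = F·P·Fᵀ + Q = [4 3; 3 8]
step 0: y = z − H·x̄ = [9]
step 0: S = H·P̄·Hᵀ + R = [126]
step 0: K = P̄·Hᵀ·S⁻¹ = [17/126; 5/21]
step 0: x' = x̄ + K·y = [-11/14, 1/7]
step 0: P' = (I − K·H)·P̄ = [215/126 -22/21; -22/21 6/7]
step 1: x̄ = F·x = [-11/14, -9/14]
step 1: P̄ = F·P·Fᵀ + Q = [341/126 83/126; 83/126 311/126]
step 1: y = z − H·x̄ = [3/2]
step 1: S = H·P̄·Hᵀ + R = [773/18]
step 1: K = P̄·Hᵀ·S⁻¹ = [133/773; 157/773]
step 1: x' = x̄ + K·y = [-2855/5411, -1830/5411]
step 1: P' = (I − K·H)·P̄ = [7765/5411 -4556/5411; -4556/5411 3770/5411]
step 2: x̄ = F·x = [-2855/5411, -4685/5411]
step 2: P̄ = F·P·Fᵀ + Q = [13176/5411 3209/5411; 3209/5411 13245/5411]
step 2: y = z − H·x̄ = [3532/5411]
step 2: S = H·P̄·Hᵀ + R = [221239/5411]
step 2: K = P̄·Hᵀ·S⁻¹ = [35979/221239; 46153/221239]
step 2: x' = x̄ + K·y = [-93247/221239, -161429/221239]
step 2: P' = (I − K·H)·P̄ = [299493/221239 -175676/221239; -175676/221239 147886/221239]

step 0: x' = [-11/14, 1/7], P' = [215/126 -22/21; -22/21 6/7]
step 1: x' = [-2855/5411, -1830/5411], P' = [7765/5411 -4556/5411; -4556/5411 3770/5411]
step 2: x' = [-93247/221239, -161429/221239], P' = [299493/221239 -175676/221239; -175676/221239 147886/221239]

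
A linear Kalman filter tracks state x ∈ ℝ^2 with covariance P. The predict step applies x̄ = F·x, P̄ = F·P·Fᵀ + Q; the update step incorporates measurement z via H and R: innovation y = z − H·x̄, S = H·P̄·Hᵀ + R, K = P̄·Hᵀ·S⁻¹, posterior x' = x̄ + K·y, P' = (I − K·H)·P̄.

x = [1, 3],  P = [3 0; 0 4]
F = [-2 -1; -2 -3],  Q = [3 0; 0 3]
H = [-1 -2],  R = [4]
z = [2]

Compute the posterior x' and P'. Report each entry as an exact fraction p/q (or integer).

x̄ = F·x = [-5, -11]
P̄ = F·P·Fᵀ + Q = [19 24; 24 51]
y = z − H·x̄ = [-25]
S = H·P̄·Hᵀ + R = [323]
K = P̄·Hᵀ·S⁻¹ = [-67/323; -126/323]
x' = x̄ + K·y = [60/323, -403/323]
P' = (I − K·H)·P̄ = [1648/323 -690/323; -690/323 597/323]

x' = [60/323, -403/323]
P' = [1648/323 -690/323; -690/323 597/323]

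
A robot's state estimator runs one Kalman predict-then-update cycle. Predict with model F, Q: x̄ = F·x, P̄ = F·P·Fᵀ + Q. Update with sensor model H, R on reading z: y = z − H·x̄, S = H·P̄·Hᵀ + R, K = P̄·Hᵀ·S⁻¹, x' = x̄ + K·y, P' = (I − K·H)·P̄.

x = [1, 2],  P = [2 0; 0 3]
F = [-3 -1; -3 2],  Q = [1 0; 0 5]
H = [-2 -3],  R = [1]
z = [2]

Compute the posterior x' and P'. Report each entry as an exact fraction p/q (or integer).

x' = [-585/137, 1193/548]
P' = [1414/137 -936/137; -936/137 2539/548]

x̄ = F·x = [-5, 1]
P̄ = F·P·Fᵀ + Q = [22 12; 12 35]
y = z − H·x̄ = [-5]
S = H·P̄·Hᵀ + R = [548]
K = P̄·Hᵀ·S⁻¹ = [-20/137; -129/548]
x' = x̄ + K·y = [-585/137, 1193/548]
P' = (I − K·H)·P̄ = [1414/137 -936/137; -936/137 2539/548]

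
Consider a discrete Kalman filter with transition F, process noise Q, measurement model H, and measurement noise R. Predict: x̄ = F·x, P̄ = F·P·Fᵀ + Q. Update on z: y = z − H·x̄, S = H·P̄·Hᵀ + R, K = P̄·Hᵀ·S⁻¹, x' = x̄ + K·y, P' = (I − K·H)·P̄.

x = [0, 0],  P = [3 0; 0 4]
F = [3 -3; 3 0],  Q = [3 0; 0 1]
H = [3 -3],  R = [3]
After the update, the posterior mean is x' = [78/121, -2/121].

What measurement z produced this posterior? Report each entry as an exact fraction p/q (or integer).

x̄ = F·x = [0, 0]
P̄ = F·P·Fᵀ + Q = [66 27; 27 28]
S = H·P̄·Hᵀ + R = [363]
K = P̄·Hᵀ·S⁻¹ = [39/121; -1/121]
x' − x̄ = [78/121, -2/121] = K·y
y = (KᵀK)⁻¹·Kᵀ·(x' − x̄) = [2]
z = y + H·x̄ = [2] + [0] = [2]

z = [2]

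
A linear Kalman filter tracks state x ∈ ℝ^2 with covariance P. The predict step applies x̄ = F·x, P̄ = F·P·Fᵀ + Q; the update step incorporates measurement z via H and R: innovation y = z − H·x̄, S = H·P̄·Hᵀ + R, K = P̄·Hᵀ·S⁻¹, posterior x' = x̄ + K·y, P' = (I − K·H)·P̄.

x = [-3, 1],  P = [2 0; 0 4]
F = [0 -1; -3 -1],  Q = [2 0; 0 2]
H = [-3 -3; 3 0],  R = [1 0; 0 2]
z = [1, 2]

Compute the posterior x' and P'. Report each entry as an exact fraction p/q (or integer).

x' = [2471/5554, -2021/2777]
P' = [579/2777 -574/2777; -574/2777 876/2777]

x̄ = F·x = [-1, 8]
P̄ = F·P·Fᵀ + Q = [6 4; 4 24]
y = z − H·x̄ = [22, 5]
S = H·P̄·Hᵀ + R = [343 -90; -90 56]
K = P̄·Hᵀ·S⁻¹ = [-15/2777 1737/5554; -906/2777 -861/2777]
x' = x̄ + K·y = [2471/5554, -2021/2777]
P' = (I − K·H)·P̄ = [579/2777 -574/2777; -574/2777 876/2777]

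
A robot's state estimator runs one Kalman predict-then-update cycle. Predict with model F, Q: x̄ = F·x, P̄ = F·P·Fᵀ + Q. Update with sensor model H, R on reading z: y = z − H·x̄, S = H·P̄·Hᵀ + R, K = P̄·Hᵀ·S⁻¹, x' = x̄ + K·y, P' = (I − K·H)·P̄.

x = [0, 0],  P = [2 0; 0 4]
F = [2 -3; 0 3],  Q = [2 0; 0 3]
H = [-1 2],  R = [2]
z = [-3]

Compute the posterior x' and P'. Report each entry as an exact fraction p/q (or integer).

x̄ = F·x = [0, 0]
P̄ = F·P·Fᵀ + Q = [46 -36; -36 39]
y = z − H·x̄ = [-3]
S = H·P̄·Hᵀ + R = [348]
K = P̄·Hᵀ·S⁻¹ = [-59/174; 19/58]
x' = x̄ + K·y = [59/58, -57/58]
P' = (I − K·H)·P̄ = [521/87 77/29; 77/29 48/29]

x' = [59/58, -57/58]
P' = [521/87 77/29; 77/29 48/29]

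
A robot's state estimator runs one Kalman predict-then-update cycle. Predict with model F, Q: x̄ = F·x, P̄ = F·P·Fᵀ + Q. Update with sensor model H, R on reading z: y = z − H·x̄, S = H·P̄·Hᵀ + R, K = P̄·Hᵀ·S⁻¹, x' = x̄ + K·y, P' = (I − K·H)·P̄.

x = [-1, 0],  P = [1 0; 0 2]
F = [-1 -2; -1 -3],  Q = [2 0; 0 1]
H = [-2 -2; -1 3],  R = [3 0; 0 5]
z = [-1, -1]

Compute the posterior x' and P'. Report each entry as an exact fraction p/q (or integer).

x̄ = F·x = [1, 1]
P̄ = F·P·Fᵀ + Q = [11 13; 13 20]
y = z − H·x̄ = [3, -3]
S = H·P̄·Hᵀ + R = [231 -150; -150 118]
K = P̄·Hᵀ·S⁻¹ = [-4/13 -2/13; -123/793 319/1586]
x' = x̄ + K·y = [7/13, -109/1586]
P' = (I − K·H)·P̄ = [7/13 -1/13; -1/13 491/1586]

x' = [7/13, -109/1586]
P' = [7/13 -1/13; -1/13 491/1586]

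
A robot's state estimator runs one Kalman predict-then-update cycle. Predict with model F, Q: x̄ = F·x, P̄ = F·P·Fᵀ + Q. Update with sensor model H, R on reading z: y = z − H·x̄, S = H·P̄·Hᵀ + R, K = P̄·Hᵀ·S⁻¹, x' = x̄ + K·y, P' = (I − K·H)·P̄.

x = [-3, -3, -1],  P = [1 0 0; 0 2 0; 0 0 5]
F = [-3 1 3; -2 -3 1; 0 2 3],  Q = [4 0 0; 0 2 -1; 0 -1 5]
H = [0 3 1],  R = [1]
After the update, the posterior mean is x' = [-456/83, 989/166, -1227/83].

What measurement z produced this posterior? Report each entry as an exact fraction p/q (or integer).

x̄ = F·x = [3, 14, -9]
P̄ = F·P·Fᵀ + Q = [60 15 49; 15 29 2; 49 2 58]
S = H·P̄·Hᵀ + R = [332]
K = P̄·Hᵀ·S⁻¹ = [47/166; 89/332; 16/83]
x' − x̄ = [-705/83, -1335/166, -480/83] = K·y
y = (KᵀK)⁻¹·Kᵀ·(x' − x̄) = [-30]
z = y + H·x̄ = [-30] + [33] = [3]

z = [3]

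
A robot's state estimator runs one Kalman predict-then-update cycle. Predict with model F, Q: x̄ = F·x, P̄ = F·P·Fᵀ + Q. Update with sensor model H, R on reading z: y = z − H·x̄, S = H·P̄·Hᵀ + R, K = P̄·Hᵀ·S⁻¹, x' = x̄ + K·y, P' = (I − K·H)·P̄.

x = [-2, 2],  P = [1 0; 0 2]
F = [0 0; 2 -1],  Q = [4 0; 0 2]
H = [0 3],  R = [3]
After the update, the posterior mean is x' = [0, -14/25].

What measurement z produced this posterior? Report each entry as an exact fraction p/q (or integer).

z = [-1]

x̄ = F·x = [0, -6]
P̄ = F·P·Fᵀ + Q = [4 0; 0 8]
S = H·P̄·Hᵀ + R = [75]
K = P̄·Hᵀ·S⁻¹ = [0; 8/25]
x' − x̄ = [0, 136/25] = K·y
y = (KᵀK)⁻¹·Kᵀ·(x' − x̄) = [17]
z = y + H·x̄ = [17] + [-18] = [-1]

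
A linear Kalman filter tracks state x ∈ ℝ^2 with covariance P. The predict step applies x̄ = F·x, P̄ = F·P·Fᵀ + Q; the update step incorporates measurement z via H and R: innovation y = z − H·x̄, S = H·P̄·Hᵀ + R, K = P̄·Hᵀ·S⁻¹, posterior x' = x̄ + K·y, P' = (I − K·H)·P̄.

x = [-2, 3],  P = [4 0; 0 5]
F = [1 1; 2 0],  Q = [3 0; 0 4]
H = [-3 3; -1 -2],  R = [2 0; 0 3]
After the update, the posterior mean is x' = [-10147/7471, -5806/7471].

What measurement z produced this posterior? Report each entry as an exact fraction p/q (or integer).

x̄ = F·x = [1, -4]
P̄ = F·P·Fᵀ + Q = [12 8; 8 20]
S = H·P̄·Hᵀ + R = [146 -60; -60 127]
K = P̄·Hᵀ·S⁻¹ = [-1602/7471 -2404/7471; 846/7471 -2424/7471]
x' − x̄ = [-17618/7471, 24078/7471] = K·y
y = (KᵀK)⁻¹·Kᵀ·(x' − x̄) = [17, -4]
z = y + H·x̄ = [17, -4] + [-15, 7] = [2, 3]

z = [2, 3]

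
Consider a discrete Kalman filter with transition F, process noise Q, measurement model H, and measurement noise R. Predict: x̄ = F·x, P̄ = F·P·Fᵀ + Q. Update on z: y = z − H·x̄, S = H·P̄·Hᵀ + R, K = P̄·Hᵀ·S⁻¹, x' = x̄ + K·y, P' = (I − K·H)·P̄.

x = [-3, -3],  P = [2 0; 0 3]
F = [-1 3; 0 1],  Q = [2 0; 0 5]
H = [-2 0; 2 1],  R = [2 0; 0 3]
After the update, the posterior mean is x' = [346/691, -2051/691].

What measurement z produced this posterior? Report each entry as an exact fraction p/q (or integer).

z = [-2, -3]

x̄ = F·x = [-6, -3]
P̄ = F·P·Fᵀ + Q = [31 9; 9 8]
S = H·P̄·Hᵀ + R = [126 -142; -142 171]
K = P̄·Hᵀ·S⁻¹ = [-260/691 71/691; 307/691 360/691]
x' − x̄ = [4492/691, 22/691] = K·y
y = (KᵀK)⁻¹·Kᵀ·(x' − x̄) = [-14, 12]
z = y + H·x̄ = [-14, 12] + [12, -15] = [-2, -3]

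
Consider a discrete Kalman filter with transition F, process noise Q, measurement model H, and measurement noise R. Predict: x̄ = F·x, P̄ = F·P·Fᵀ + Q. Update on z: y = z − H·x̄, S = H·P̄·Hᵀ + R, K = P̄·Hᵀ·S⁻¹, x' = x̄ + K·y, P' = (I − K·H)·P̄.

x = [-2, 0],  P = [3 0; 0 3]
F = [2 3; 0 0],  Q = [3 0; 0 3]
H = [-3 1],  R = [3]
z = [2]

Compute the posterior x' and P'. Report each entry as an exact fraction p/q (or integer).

x̄ = F·x = [-4, 0]
P̄ = F·P·Fᵀ + Q = [42 0; 0 3]
y = z − H·x̄ = [-10]
S = H·P̄·Hᵀ + R = [384]
K = P̄·Hᵀ·S⁻¹ = [-21/64; 1/128]
x' = x̄ + K·y = [-23/32, -5/64]
P' = (I − K·H)·P̄ = [21/32 63/64; 63/64 381/128]

x' = [-23/32, -5/64]
P' = [21/32 63/64; 63/64 381/128]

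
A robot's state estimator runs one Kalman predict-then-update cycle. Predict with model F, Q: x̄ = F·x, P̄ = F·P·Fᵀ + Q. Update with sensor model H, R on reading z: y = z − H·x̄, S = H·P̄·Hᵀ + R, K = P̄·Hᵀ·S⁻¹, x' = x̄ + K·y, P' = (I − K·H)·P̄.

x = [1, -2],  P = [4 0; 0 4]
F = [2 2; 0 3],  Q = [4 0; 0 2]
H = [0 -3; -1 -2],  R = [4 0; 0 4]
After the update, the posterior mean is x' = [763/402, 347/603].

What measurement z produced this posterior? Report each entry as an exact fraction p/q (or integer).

z = [-2, -3]

x̄ = F·x = [-2, -6]
P̄ = F·P·Fᵀ + Q = [36 24; 24 38]
S = H·P̄·Hᵀ + R = [346 300; 300 288]
K = P̄·Hᵀ·S⁻¹ = [31/67 -311/402; -59/201 -25/603]
x' − x̄ = [1567/402, 3965/603] = K·y
y = (KᵀK)⁻¹·Kᵀ·(x' − x̄) = [-20, -17]
z = y + H·x̄ = [-20, -17] + [18, 14] = [-2, -3]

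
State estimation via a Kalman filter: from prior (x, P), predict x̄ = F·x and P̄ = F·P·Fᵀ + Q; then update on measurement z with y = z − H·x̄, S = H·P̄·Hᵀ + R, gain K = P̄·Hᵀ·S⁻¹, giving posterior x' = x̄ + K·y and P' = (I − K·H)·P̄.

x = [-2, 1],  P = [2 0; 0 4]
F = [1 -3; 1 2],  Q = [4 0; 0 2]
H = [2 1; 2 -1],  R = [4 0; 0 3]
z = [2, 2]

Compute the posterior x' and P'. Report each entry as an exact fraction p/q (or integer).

x̄ = F·x = [-5, 0]
P̄ = F·P·Fᵀ + Q = [42 -22; -22 20]
y = z − H·x̄ = [12, 12]
S = H·P̄·Hᵀ + R = [104 148; 148 279]
K = P̄·Hᵀ·S⁻¹ = [115/508 33/127; 347/889 -388/889]
x' = x̄ + K·y = [106/127, -492/889]
P' = (I − K·H)·P̄ = [107/254 8/127; 8/127 1276/889]

x' = [106/127, -492/889]
P' = [107/254 8/127; 8/127 1276/889]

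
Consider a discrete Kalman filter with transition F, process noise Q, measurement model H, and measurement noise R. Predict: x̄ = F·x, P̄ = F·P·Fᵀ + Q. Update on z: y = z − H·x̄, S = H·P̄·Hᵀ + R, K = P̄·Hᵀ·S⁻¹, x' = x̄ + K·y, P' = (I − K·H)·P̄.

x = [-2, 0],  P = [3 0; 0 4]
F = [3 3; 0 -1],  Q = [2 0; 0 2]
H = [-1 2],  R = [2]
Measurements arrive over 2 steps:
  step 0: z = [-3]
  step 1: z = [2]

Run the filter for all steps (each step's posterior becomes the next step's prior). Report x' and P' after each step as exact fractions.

step 0: x̄ = F·x = [-6, 0]
step 0: P̄ = F·P·Fᵀ + Q = [65 -12; -12 6]
step 0: y = z − H·x̄ = [-9]
step 0: S = H·P̄·Hᵀ + R = [139]
step 0: K = P̄·Hᵀ·S⁻¹ = [-89/139; 24/139]
step 0: x' = x̄ + K·y = [-33/139, -216/139]
step 0: P' = (I − K·H)·P̄ = [1114/139 468/139; 468/139 258/139]
step 1: x̄ = F·x = [-747/139, 216/139]
step 1: P̄ = F·P·Fᵀ + Q = [21050/139 -2178/139; -2178/139 536/139]
step 1: y = z − H·x̄ = [-901/139]
step 1: S = H·P̄·Hᵀ + R = [32184/139]
step 1: K = P̄·Hᵀ·S⁻¹ = [-12703/16092; 1625/16092]
step 1: x' = x̄ + K·y = [-4139/16092, 14473/16092]
step 1: P' = (I − K·H)·P̄ = [57569/8046 22433/8046; 22433/8046 12029/8046]

step 0: x' = [-33/139, -216/139], P' = [1114/139 468/139; 468/139 258/139]
step 1: x' = [-4139/16092, 14473/16092], P' = [57569/8046 22433/8046; 22433/8046 12029/8046]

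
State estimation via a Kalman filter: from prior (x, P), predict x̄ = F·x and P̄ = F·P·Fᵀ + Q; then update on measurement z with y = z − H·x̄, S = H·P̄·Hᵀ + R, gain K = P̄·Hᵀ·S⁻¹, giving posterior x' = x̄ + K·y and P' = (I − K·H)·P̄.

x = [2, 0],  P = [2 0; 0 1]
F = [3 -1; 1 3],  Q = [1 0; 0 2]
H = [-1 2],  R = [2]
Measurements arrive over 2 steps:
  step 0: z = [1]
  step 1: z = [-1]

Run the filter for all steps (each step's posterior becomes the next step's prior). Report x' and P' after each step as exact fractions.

step 0: x̄ = F·x = [6, 2]
step 0: P̄ = F·P·Fᵀ + Q = [20 3; 3 13]
step 0: y = z − H·x̄ = [3]
step 0: S = H·P̄·Hᵀ + R = [62]
step 0: K = P̄·Hᵀ·S⁻¹ = [-7/31; 23/62]
step 0: x' = x̄ + K·y = [165/31, 193/62]
step 0: P' = (I − K·H)·P̄ = [522/31 254/31; 254/31 277/62]
step 1: x̄ = F·x = [797/62, 909/62]
step 1: P̄ = F·P·Fᵀ + Q = [6687/62 6365/62; 6365/62 6709/62]
step 1: y = z − H·x̄ = [-1083/62]
step 1: S = H·P̄·Hᵀ + R = [8187/62]
step 1: K = P̄·Hᵀ·S⁻¹ = [6043/8187; 2351/2729]
step 1: x' = x̄ + K·y = [-105/2729, -1056/2729]
step 1: P' = (I − K·H)·P̄ = [294010/8187 51016/2729; 51016/2729 27859/2729]

step 0: x' = [165/31, 193/62], P' = [522/31 254/31; 254/31 277/62]
step 1: x' = [-105/2729, -1056/2729], P' = [294010/8187 51016/2729; 51016/2729 27859/2729]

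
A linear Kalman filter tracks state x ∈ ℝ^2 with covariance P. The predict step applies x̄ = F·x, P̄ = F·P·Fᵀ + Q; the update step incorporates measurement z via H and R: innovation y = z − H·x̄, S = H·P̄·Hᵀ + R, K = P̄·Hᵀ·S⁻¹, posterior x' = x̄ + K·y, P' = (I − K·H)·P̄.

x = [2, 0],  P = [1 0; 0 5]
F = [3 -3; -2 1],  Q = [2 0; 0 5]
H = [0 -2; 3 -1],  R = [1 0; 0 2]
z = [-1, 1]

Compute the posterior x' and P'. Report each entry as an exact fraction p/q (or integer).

x̄ = F·x = [6, -4]
P̄ = F·P·Fᵀ + Q = [56 -21; -21 14]
y = z − H·x̄ = [-9, -21]
S = H·P̄·Hᵀ + R = [57 154; 154 646]
K = P̄·Hᵀ·S⁻¹ = [-987/6553 4305/13106; -3115/6553 -77/13106]
x' = x̄ + K·y = [5997/13106, 5263/13106]
P' = (I − K·H)·P̄ = [3199/13106 987/13106; 987/13106 3115/13106]

x' = [5997/13106, 5263/13106]
P' = [3199/13106 987/13106; 987/13106 3115/13106]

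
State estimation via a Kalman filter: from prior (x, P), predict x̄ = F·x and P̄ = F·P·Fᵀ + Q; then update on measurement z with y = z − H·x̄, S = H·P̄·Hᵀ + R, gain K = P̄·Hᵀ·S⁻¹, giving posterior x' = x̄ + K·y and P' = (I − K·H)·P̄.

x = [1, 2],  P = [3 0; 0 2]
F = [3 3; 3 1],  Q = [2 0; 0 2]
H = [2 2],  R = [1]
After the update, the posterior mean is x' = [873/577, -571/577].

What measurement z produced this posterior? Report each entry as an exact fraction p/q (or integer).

x̄ = F·x = [9, 5]
P̄ = F·P·Fᵀ + Q = [47 33; 33 31]
S = H·P̄·Hᵀ + R = [577]
K = P̄·Hᵀ·S⁻¹ = [160/577; 128/577]
x' − x̄ = [-4320/577, -3456/577] = K·y
y = (KᵀK)⁻¹·Kᵀ·(x' − x̄) = [-27]
z = y + H·x̄ = [-27] + [28] = [1]

z = [1]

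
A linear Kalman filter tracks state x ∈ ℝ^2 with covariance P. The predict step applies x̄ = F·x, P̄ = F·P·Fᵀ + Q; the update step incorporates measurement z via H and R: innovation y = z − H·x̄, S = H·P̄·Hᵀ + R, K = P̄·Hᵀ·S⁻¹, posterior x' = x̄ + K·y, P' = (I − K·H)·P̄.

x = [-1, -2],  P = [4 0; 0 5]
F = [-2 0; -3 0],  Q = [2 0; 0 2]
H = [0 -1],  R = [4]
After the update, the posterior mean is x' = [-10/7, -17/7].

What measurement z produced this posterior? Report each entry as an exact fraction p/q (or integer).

z = [3]

x̄ = F·x = [2, 3]
P̄ = F·P·Fᵀ + Q = [18 24; 24 38]
S = H·P̄·Hᵀ + R = [42]
K = P̄·Hᵀ·S⁻¹ = [-4/7; -19/21]
x' − x̄ = [-24/7, -38/7] = K·y
y = (KᵀK)⁻¹·Kᵀ·(x' − x̄) = [6]
z = y + H·x̄ = [6] + [-3] = [3]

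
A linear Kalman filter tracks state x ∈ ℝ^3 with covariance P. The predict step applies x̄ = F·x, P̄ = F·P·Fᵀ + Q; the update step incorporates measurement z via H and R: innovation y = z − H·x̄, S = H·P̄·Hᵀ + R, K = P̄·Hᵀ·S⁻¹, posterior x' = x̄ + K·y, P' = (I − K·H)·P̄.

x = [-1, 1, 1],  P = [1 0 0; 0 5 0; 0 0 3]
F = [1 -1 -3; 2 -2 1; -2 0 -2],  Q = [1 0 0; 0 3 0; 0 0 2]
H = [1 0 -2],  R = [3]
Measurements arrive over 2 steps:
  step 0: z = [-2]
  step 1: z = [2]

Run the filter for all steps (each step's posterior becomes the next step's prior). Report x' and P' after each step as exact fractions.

step 0: x̄ = F·x = [-5, -3, 0]
step 0: P̄ = F·P·Fᵀ + Q = [34 3 16; 3 30 -10; 16 -10 18]
step 0: y = z − H·x̄ = [3]
step 0: S = H·P̄·Hᵀ + R = [45]
step 0: K = P̄·Hᵀ·S⁻¹ = [2/45; 23/45; -4/9]
step 0: x' = x̄ + K·y = [-73/15, -22/15, -4/3]
step 0: P' = (I − K·H)·P̄ = [1526/45 89/45 152/9; 89/45 821/45 2/9; 152/9 2/9 82/9]
step 1: x̄ = F·x = [3/5, -122/15, 62/5]
step 1: P̄ = F·P·Fᵀ + Q = [156/5 -214/15 294/5; -214/15 12221/45 -1232/5; 294/5 -1232/5 1546/5]
step 1: y = z − H·x̄ = [131/5]
step 1: S = H·P̄·Hᵀ + R = [5179/5]
step 1: K = P̄·Hᵀ·S⁻¹ = [-432/5179; 7178/15537; -2798/5179]
step 1: x' = x̄ + K·y = [-8211/5179, 61696/15537, -9088/5179]
step 1: P' = (I − K·H)·P̄ = [124260/5179 398518/15537 62778/5179; 398518/15537 2353775/46611 188492/15537; 62778/5179 188492/15537 35586/5179]

step 0: x' = [-73/15, -22/15, -4/3], P' = [1526/45 89/45 152/9; 89/45 821/45 2/9; 152/9 2/9 82/9]
step 1: x' = [-8211/5179, 61696/15537, -9088/5179], P' = [124260/5179 398518/15537 62778/5179; 398518/15537 2353775/46611 188492/15537; 62778/5179 188492/15537 35586/5179]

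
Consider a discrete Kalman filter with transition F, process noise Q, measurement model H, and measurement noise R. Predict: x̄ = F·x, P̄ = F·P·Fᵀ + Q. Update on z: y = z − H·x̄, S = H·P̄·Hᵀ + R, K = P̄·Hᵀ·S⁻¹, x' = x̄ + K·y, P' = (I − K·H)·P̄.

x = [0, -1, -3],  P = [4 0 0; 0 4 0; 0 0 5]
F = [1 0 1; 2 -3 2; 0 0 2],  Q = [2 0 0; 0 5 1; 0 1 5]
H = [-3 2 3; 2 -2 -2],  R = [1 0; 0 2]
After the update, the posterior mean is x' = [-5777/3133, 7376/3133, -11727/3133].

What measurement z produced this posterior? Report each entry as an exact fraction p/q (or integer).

x̄ = F·x = [-3, -3, -6]
P̄ = F·P·Fᵀ + Q = [11 18 10; 18 77 21; 10 21 25]
S = H·P̄·Hᵀ + R = [489 -434; -434 398]
K = P̄·Hᵀ·S⁻¹ = [-811/3133 -1152/3133; -2283/3133 -3749/3133; 1689/3133 1275/3133]
x' − x̄ = [3622/3133, 16775/3133, 7071/3133] = K·y
y = (KᵀK)⁻¹·Kᵀ·(x' − x̄) = [14, -13]
z = y + H·x̄ = [14, -13] + [-15, 12] = [-1, -1]

z = [-1, -1]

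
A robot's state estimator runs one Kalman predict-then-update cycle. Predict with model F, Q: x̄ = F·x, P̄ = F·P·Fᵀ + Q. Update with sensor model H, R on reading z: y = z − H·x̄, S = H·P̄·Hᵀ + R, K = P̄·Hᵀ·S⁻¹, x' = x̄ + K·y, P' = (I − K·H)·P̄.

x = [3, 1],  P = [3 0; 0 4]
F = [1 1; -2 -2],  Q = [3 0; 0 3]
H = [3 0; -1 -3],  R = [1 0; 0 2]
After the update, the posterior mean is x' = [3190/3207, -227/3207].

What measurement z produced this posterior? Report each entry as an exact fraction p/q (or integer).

x̄ = F·x = [4, -8]
P̄ = F·P·Fᵀ + Q = [10 -14; -14 31]
S = H·P̄·Hᵀ + R = [91 96; 96 207]
K = P̄·Hᵀ·S⁻¹ = [1046/3207 32/9621; -370/3207 -3157/9621]
x' − x̄ = [-9638/3207, 25429/3207] = K·y
y = (KᵀK)⁻¹·Kᵀ·(x' − x̄) = [-9, -21]
z = y + H·x̄ = [-9, -21] + [12, 20] = [3, -1]

z = [3, -1]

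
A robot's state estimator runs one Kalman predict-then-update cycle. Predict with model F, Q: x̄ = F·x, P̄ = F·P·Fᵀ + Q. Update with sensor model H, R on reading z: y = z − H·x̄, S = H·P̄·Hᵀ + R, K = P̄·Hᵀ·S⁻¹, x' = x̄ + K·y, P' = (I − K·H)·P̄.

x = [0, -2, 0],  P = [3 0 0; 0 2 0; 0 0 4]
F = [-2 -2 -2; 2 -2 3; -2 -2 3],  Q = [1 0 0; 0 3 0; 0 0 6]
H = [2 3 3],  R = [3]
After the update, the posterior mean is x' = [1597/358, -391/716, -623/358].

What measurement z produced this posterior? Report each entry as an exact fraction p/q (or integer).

x̄ = F·x = [4, 4, 4]
P̄ = F·P·Fᵀ + Q = [37 -28 -4; -28 59 32; -4 32 62]
S = H·P̄·Hᵀ + R = [1432]
K = P̄·Hᵀ·S⁻¹ = [-11/716; 217/1432; 137/716]
x' − x̄ = [165/358, -3255/716, -2055/358] = K·y
y = (KᵀK)⁻¹·Kᵀ·(x' − x̄) = [-30]
z = y + H·x̄ = [-30] + [32] = [2]

z = [2]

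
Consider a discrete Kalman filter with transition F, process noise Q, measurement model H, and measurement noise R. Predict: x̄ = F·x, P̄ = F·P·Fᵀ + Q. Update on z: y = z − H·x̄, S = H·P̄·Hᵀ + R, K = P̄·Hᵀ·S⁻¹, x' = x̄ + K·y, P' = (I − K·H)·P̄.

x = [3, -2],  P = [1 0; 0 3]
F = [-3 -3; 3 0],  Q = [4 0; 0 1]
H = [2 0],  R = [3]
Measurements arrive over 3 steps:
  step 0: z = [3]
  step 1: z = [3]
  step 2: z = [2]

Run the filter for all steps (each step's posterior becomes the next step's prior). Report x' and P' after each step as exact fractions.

step 0: x̄ = F·x = [-3, 9]
step 0: P̄ = F·P·Fᵀ + Q = [40 -9; -9 10]
step 0: y = z − H·x̄ = [9]
step 0: S = H·P̄·Hᵀ + R = [163]
step 0: K = P̄·Hᵀ·S⁻¹ = [80/163; -18/163]
step 0: x' = x̄ + K·y = [231/163, 1305/163]
step 0: P' = (I − K·H)·P̄ = [120/163 -27/163; -27/163 1306/163]
step 1: x̄ = F·x = [-4608/163, 693/163]
step 1: P̄ = F·P·Fᵀ + Q = [13000/163 -837/163; -837/163 1243/163]
step 1: y = z − H·x̄ = [9705/163]
step 1: S = H·P̄·Hᵀ + R = [52489/163]
step 1: K = P̄·Hᵀ·S⁻¹ = [26000/52489; -1674/52489]
step 1: x' = x̄ + K·y = [64176/52489, 123489/52489]
step 1: P' = (I − K·H)·P̄ = [39000/52489 -2511/52489; -2511/52489 383077/52489]
step 2: x̄ = F·x = [-562995/52489, 192528/52489]
step 2: P̄ = F·P·Fᵀ + Q = [3963451/52489 -328401/52489; -328401/52489 403489/52489]
step 2: y = z − H·x̄ = [1230968/52489]
step 2: S = H·P̄·Hᵀ + R = [16011271/52489]
step 2: K = P̄·Hᵀ·S⁻¹ = [7926902/16011271; -656802/16011271]
step 2: x' = x̄ + K·y = [14164819/16011271, 43325568/16011271]
step 2: P' = (I − K·H)·P̄ = [11890353/16011271 -985203/16011271; -985203/16011271 114861835/16011271]

step 0: x' = [231/163, 1305/163], P' = [120/163 -27/163; -27/163 1306/163]
step 1: x' = [64176/52489, 123489/52489], P' = [39000/52489 -2511/52489; -2511/52489 383077/52489]
step 2: x' = [14164819/16011271, 43325568/16011271], P' = [11890353/16011271 -985203/16011271; -985203/16011271 114861835/16011271]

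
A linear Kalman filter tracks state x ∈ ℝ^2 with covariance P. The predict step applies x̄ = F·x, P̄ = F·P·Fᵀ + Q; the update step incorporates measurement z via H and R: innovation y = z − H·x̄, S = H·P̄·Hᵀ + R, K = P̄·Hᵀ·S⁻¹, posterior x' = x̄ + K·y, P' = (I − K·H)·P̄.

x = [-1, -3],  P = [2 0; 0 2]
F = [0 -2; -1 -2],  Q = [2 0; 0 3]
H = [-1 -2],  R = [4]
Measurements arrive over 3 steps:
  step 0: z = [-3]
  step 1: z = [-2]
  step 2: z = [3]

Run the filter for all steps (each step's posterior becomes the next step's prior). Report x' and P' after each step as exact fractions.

step 0: x̄ = F·x = [6, 7]
step 0: P̄ = F·P·Fᵀ + Q = [10 8; 8 13]
step 0: y = z − H·x̄ = [17]
step 0: S = H·P̄·Hᵀ + R = [98]
step 0: K = P̄·Hᵀ·S⁻¹ = [-13/49; -17/49]
step 0: x' = x̄ + K·y = [73/49, 54/49]
step 0: P' = (I − K·H)·P̄ = [152/49 -50/49; -50/49 59/49]
step 1: x̄ = F·x = [-108/49, -181/49]
step 1: P̄ = F·P·Fᵀ + Q = [334/49 136/49; 136/49 335/49]
step 1: y = z − H·x̄ = [-568/49]
step 1: S = H·P̄·Hᵀ + R = [2414/49]
step 1: K = P̄·Hᵀ·S⁻¹ = [-303/1207; -403/1207]
step 1: x' = x̄ + K·y = [12/17, 3/17]
step 1: P' = (I − K·H)·P̄ = [4480/1207 -1634/1207; -1634/1207 1623/1207]
step 2: x̄ = F·x = [-6/17, -18/17]
step 2: P̄ = F·P·Fᵀ + Q = [8906/1207 3224/1207; 3224/1207 8057/1207]
step 2: y = z − H·x̄ = [9/17]
step 2: S = H·P̄·Hᵀ + R = [58858/1207]
step 2: K = P̄·Hᵀ·S⁻¹ = [-7677/29429; -9669/29429]
step 2: x' = x̄ + K·y = [-14451/29429, -36279/29429]
step 2: P' = (I − K·H)·P̄ = [119488/29429 -44390/29429; -44390/29429 41533/29429]

step 0: x' = [73/49, 54/49], P' = [152/49 -50/49; -50/49 59/49]
step 1: x' = [12/17, 3/17], P' = [4480/1207 -1634/1207; -1634/1207 1623/1207]
step 2: x' = [-14451/29429, -36279/29429], P' = [119488/29429 -44390/29429; -44390/29429 41533/29429]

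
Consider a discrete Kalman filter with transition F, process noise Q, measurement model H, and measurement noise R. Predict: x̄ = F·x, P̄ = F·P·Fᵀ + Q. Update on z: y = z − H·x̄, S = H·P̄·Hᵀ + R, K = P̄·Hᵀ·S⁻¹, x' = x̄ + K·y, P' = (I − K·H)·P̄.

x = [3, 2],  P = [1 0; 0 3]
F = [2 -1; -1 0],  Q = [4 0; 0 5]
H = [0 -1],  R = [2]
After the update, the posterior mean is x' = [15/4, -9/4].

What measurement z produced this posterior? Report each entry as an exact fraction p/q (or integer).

z = [2]

x̄ = F·x = [4, -3]
P̄ = F·P·Fᵀ + Q = [11 -2; -2 6]
S = H·P̄·Hᵀ + R = [8]
K = P̄·Hᵀ·S⁻¹ = [1/4; -3/4]
x' − x̄ = [-1/4, 3/4] = K·y
y = (KᵀK)⁻¹·Kᵀ·(x' − x̄) = [-1]
z = y + H·x̄ = [-1] + [3] = [2]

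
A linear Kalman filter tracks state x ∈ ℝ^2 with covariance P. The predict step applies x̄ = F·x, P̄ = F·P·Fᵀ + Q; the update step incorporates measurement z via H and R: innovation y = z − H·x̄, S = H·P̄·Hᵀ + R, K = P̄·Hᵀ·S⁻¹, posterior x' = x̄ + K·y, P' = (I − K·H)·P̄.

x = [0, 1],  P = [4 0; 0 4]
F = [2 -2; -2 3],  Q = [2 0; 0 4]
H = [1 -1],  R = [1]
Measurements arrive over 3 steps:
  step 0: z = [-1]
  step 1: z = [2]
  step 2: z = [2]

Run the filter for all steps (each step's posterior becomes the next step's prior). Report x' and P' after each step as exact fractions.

step 0: x' = [-46/171, 43/57], P' = [338/171 88/57; 88/57 40/19]
step 1: x' = [2644/5045, -1255/1009], P' = [9174/5045 1456/1009; 1456/1009 2052/1009]
step 2: x' = [173560/147399, -51033/49133], P' = [263890/147399 69616/49133; 69616/49133 98720/49133]

step 0: x̄ = F·x = [-2, 3]
step 0: P̄ = F·P·Fᵀ + Q = [34 -40; -40 56]
step 0: y = z − H·x̄ = [4]
step 0: S = H·P̄·Hᵀ + R = [171]
step 0: K = P̄·Hᵀ·S⁻¹ = [74/171; -32/57]
step 0: x' = x̄ + K·y = [-46/171, 43/57]
step 0: P' = (I − K·H)·P̄ = [338/171 88/57; 88/57 40/19]
step 1: x̄ = F·x = [-350/171, 479/171]
step 1: P̄ = F·P·Fᵀ + Q = [1022/171 -872/171; -872/171 2108/171]
step 1: y = z − H·x̄ = [1171/171]
step 1: S = H·P̄·Hᵀ + R = [5045/171]
step 1: K = P̄·Hᵀ·S⁻¹ = [1894/5045; -596/1009]
step 1: x' = x̄ + K·y = [2644/5045, -1255/1009]
step 1: P' = (I − K·H)·P̄ = [9174/5045 1456/1009; 1456/1009 2052/1009]
step 2: x̄ = F·x = [17838/5045, -24113/5045]
step 2: P̄ = F·P·Fᵀ + Q = [29586/5045 -25456/5045; -25456/5045 61856/5045]
step 2: y = z − H·x̄ = [-31861/5045]
step 2: S = H·P̄·Hᵀ + R = [147399/5045]
step 2: K = P̄·Hᵀ·S⁻¹ = [55042/147399; -29104/49133]
step 2: x' = x̄ + K·y = [173560/147399, -51033/49133]
step 2: P' = (I − K·H)·P̄ = [263890/147399 69616/49133; 69616/49133 98720/49133]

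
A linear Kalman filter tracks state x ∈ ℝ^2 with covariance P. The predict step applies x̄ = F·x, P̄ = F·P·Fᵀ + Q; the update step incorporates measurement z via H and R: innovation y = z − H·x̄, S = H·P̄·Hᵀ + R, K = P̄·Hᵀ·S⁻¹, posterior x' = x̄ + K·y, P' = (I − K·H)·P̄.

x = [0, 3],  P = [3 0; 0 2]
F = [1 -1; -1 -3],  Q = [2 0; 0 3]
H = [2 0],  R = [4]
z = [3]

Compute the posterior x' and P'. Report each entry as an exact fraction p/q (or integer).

x̄ = F·x = [-3, -9]
P̄ = F·P·Fᵀ + Q = [7 3; 3 24]
y = z − H·x̄ = [9]
S = H·P̄·Hᵀ + R = [32]
K = P̄·Hᵀ·S⁻¹ = [7/16; 3/16]
x' = x̄ + K·y = [15/16, -117/16]
P' = (I − K·H)·P̄ = [7/8 3/8; 3/8 183/8]

x' = [15/16, -117/16]
P' = [7/8 3/8; 3/8 183/8]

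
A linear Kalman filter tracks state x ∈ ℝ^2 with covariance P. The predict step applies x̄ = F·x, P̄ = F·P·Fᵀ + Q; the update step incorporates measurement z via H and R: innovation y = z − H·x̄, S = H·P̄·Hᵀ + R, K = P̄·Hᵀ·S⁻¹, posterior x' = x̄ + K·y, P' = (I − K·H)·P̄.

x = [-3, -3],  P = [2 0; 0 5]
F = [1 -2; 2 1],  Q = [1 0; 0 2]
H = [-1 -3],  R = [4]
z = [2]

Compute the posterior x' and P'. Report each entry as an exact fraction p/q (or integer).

x' = [244/63, -46/21]
P' = [2873/126 -317/42; -317/42 41/14]

x̄ = F·x = [3, -9]
P̄ = F·P·Fᵀ + Q = [23 -6; -6 15]
y = z − H·x̄ = [-22]
S = H·P̄·Hᵀ + R = [126]
K = P̄·Hᵀ·S⁻¹ = [-5/126; -13/42]
x' = x̄ + K·y = [244/63, -46/21]
P' = (I − K·H)·P̄ = [2873/126 -317/42; -317/42 41/14]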